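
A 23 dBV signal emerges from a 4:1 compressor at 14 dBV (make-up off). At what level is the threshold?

Input is 12 dB above T (since output overshoot × R = input overshoot: (14 − T)·4 = 23 − T gives T = 11 dBV).
Check: 11 + (23 − 11)/4 = 11 + 3 = 14 dBV. ✓

11 dBV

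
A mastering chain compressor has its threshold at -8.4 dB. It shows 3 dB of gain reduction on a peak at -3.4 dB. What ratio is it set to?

Input overshoot = -3.4 − (-8.4) = 5 dB.
Output overshoot = 5 − 3 = 2 dB.
Ratio = input overshoot / output overshoot = 5 / 2 = 2.5.

2.5:1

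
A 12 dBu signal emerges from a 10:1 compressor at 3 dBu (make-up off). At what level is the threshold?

2 dBu

Input is 10 dB above T (since output overshoot × R = input overshoot: (3 − T)·10 = 12 − T gives T = 2 dBu).
Check: 2 + (12 − 2)/10 = 2 + 1 = 3 dBu. ✓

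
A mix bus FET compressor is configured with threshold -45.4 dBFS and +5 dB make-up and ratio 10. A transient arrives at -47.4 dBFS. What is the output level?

-47.4 dBFS is 2 dB below the -45.4 dBFS threshold, so no gain reduction is applied.
Make-up gain adds 5 dB: -47.4 + 5 = -42.4 dBFS.

-42.4 dBFS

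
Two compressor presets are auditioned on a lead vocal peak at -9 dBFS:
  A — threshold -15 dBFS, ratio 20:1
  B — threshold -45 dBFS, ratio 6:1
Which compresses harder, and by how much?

B, by 24.3 dB

A: GR = 6 − 6/20 = 5.7 dB.
B: GR = 36 − 36/6 = 30 dB.
B reduces 24.3 dB more.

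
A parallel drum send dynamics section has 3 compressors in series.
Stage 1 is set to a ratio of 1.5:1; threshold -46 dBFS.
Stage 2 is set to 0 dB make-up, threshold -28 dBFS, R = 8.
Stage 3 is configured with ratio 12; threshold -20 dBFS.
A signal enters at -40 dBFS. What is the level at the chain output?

-42 dBFS

Stage 1: 6 dB above -46 dBFS, reduced 1.5:1 to 4 dB above → -42 dBFS.
Stage 2: below threshold (-42 ≤ -28); passes unchanged; output -42 dBFS.
Stage 3: below threshold (-42 ≤ -20); passes unchanged; output -42 dBFS.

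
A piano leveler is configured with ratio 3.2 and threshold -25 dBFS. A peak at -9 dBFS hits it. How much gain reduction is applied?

11 dB

-9 dBFS exceeds the threshold by 16 dB.
At 3.2:1, output sits 16/3.2 = 5 dB above threshold.
So the signal is attenuated by 16 − 5 = 11 dB.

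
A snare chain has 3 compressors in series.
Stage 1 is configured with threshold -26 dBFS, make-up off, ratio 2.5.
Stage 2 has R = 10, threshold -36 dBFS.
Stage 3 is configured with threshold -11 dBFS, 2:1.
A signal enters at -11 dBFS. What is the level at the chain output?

Stage 1: overshoot 15 dB → 15/2.5 = 6 dB → -20 dBFS.
Stage 2: 16 dB above -36 dBFS, reduced 10:1 to 1.6 dB above → -34.4 dBFS.
Stage 3: below threshold (-34.4 ≤ -11); passes unchanged; output -34.4 dBFS.

-34.4 dBFS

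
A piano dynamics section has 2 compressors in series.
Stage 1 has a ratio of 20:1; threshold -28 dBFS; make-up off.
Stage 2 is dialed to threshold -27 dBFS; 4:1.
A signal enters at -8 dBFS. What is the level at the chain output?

-27 dBFS

Stage 1: 20 dB above -28 dBFS, reduced 20:1 to 1 dB above → -27 dBFS.
Stage 2: below threshold (-27 ≤ -27); passes unchanged; output -27 dBFS.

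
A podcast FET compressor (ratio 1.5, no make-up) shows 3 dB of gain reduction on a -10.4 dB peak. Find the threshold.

Input is 9 dB above T (since output overshoot × R = input overshoot: (-13.4 − T)·1.5 = -10.4 − T gives T = -19.4 dB).
Check: -19.4 + (-10.4 − (-19.4))/1.5 = -19.4 + 6 = -13.4 dB. ✓

-19.4 dB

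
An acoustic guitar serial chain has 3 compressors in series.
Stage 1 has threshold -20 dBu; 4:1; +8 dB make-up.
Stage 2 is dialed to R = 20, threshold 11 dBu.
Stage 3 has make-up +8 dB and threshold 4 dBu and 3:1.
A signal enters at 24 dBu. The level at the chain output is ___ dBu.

Stage 1: 24 dBu is 44 dB over -20 dBu; at 4:1 that becomes 11 dB over, giving -9 dBu; +8 dB make-up → -1 dBu.
Stage 2: -1 dBu ≤ 11 dBu, so stage 2 doesn't engage; output -1 dBu.
Stage 3: below threshold (-1 ≤ 4); passes unchanged; make-up brings it to 7 dBu.

7 dBu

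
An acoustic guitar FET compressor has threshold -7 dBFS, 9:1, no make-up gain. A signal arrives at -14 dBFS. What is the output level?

-14 dBFS

-14 dBFS is 7 dB below the -7 dBFS threshold, so no gain reduction is applied.
Output = input = -14 dBFS.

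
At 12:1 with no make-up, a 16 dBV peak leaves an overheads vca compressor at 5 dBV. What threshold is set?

Gain reduction = 16 − 5 = 11 dB; output overshoot = GR / (R − 1) = 11 / 11 = 1 dB.
Threshold = output − output overshoot = 5 − 1 = 4 dBV.

4 dBV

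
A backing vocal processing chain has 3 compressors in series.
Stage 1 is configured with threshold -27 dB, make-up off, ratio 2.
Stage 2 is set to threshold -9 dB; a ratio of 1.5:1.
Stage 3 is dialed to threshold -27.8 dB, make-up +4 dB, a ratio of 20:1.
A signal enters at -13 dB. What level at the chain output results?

Stage 1: overshoot 14 dB → 14/2 = 7 dB → -20 dB.
Stage 2: -20 dB ≤ -9 dB, so stage 2 doesn't engage; output -20 dB.
Stage 3: overshoot 7.8 dB → 7.8/20 = 0.39 dB → -27.41 dB; +4 dB make-up → -23.41 dB.

-23.41 dB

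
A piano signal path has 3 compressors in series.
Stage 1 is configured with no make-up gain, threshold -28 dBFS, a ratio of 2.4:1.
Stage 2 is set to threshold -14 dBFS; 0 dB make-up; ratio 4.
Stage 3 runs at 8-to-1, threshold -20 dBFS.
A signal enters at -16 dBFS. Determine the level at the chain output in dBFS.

-23 dBFS

Stage 1: overshoot 12 dB → 12/2.4 = 5 dB → -23 dBFS.
Stage 2: -23 dBFS ≤ -14 dBFS, so stage 2 doesn't engage; output -23 dBFS.
Stage 3: below threshold (-23 ≤ -20); passes unchanged; output -23 dBFS.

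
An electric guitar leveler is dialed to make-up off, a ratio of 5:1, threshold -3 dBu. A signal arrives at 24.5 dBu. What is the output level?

2.5 dBu

Overshoot: 24.5 − (-3) = 27.5 dB.
The 27.5 dB excess becomes 5.5 dB after 5:1 reduction.
So the level is -3 + 5.5 = 2.5 dBu.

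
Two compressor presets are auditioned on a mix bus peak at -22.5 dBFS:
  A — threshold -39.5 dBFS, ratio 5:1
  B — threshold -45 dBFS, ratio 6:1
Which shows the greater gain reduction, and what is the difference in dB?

B, by 5.15 dB

A: GR = 17 − 17/5 = 13.6 dB.
B: GR = 22.5 − 22.5/6 = 18.75 dB.
B reduces 5.15 dB more.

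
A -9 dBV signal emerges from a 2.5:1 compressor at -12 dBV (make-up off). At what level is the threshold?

Let T be the threshold. Output overshoot = (input overshoot)/R, so -12 − T = (-9 − T)/2.5.
2.5·(-12 − T) = -9 − T → 1.5·T = -30 − (-9) = -21.
T = -21/1.5 = -14 dBV.

-14 dBV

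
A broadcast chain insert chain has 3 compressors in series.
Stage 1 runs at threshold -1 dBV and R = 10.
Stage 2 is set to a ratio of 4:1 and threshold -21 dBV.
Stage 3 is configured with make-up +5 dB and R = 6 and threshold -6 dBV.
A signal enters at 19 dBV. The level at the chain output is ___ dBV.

-10.5 dBV

Stage 1: 19 dBV is 20 dB over -1 dBV; at 10:1 that becomes 2 dB over, giving 1 dBV.
Stage 2: 22 dB above -21 dBV, reduced 4:1 to 5.5 dB above → -15.5 dBV.
Stage 3: -15.5 dBV is at or below the -6 dBV threshold — no compression; make-up brings it to -10.5 dBV.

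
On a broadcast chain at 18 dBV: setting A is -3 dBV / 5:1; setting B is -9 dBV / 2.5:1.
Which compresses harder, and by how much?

A, by 0.6 dB

A: overshoot 21 dB → output overshoot 4.2 dB → GR 16.8 dB.
B: overshoot 27 dB → output overshoot 10.8 dB → GR 16.2 dB.
A reduces 0.6 dB more.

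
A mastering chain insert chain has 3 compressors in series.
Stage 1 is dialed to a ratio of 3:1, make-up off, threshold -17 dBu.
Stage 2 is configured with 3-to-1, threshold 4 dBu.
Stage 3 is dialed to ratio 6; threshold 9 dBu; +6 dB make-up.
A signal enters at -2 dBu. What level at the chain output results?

Stage 1: overshoot 15 dB → 15/3 = 5 dB → -12 dBu.
Stage 2: -12 dBu ≤ 4 dBu, so stage 2 doesn't engage; output -12 dBu.
Stage 3: -12 dBu ≤ 9 dBu, so stage 3 doesn't engage; make-up brings it to -6 dBu.

-6 dBu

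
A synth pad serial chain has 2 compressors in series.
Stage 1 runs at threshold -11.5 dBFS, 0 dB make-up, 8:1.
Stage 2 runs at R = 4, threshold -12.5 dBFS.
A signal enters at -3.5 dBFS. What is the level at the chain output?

Stage 1: overshoot 8 dB → 8/8 = 1 dB → -10.5 dBFS.
Stage 2: overshoot 2 dB → 2/4 = 0.5 dB → -12 dBFS.

-12 dBFS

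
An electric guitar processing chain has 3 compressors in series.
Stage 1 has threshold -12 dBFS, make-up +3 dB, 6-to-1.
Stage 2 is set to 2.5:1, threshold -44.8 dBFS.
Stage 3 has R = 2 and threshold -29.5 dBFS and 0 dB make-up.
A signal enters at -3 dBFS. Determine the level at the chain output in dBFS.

-29.88 dBFS

Stage 1: 9 dB above -12 dBFS, reduced 6:1 to 1.5 dB above → -10.5 dBFS; +3 dB make-up → -7.5 dBFS.
Stage 2: 37.3 dB above -44.8 dBFS, reduced 2.5:1 to 14.92 dB above → -29.88 dBFS.
Stage 3: -29.88 dBFS is at or below the -29.5 dBFS threshold — no compression; output -29.88 dBFS.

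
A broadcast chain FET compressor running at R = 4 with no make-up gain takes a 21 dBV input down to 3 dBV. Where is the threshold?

-3 dBV

Input is 24 dB above T (since output overshoot × R = input overshoot: (3 − T)·4 = 21 − T gives T = -3 dBV).
Check: -3 + (21 − (-3))/4 = -3 + 6 = 3 dBV. ✓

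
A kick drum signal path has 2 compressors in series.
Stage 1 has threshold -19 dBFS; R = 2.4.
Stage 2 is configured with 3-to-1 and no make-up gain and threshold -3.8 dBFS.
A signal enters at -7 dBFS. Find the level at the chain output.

-14 dBFS

Stage 1: -7 dBFS is 12 dB over -19 dBFS; at 2.4:1 that becomes 5 dB over, giving -14 dBFS.
Stage 2: -14 dBFS is at or below the -3.8 dBFS threshold — no compression; output -14 dBFS.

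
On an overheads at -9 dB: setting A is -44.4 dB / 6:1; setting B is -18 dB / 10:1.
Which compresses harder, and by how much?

A: overshoot 35.4 dB → output overshoot 5.9 dB → GR 29.5 dB.
B: overshoot 9 dB → output overshoot 0.9 dB → GR 8.1 dB.
A applies 21.4 dB more gain reduction.

A, by 21.4 dB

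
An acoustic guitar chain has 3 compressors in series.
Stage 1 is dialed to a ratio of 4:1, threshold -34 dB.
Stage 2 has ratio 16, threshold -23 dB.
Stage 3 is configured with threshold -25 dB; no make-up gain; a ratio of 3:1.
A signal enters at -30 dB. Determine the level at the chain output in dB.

Stage 1: 4 dB above -34 dB, reduced 4:1 to 1 dB above → -33 dB.
Stage 2: below threshold (-33 ≤ -23); passes unchanged; output -33 dB.
Stage 3: -33 dB ≤ -25 dB, so stage 3 doesn't engage; output -33 dB.

-33 dB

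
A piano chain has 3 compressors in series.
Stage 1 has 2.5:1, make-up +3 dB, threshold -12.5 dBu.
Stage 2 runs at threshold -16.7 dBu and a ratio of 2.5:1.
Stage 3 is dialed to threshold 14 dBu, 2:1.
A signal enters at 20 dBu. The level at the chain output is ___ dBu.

-8.62 dBu

Stage 1: overshoot 32.5 dB → 32.5/2.5 = 13 dB → 0.5 dBu; +3 dB make-up → 3.5 dBu.
Stage 2: overshoot 20.2 dB → 20.2/2.5 = 8.08 dB → -8.62 dBu.
Stage 3: -8.62 dBu ≤ 14 dBu, so stage 3 doesn't engage; output -8.62 dBu.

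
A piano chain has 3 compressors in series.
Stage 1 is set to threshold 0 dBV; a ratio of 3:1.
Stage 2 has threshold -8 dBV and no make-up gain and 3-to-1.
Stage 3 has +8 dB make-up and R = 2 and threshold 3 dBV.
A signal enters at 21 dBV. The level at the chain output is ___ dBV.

5 dBV

Stage 1: 21 dB above 0 dBV, reduced 3:1 to 7 dB above → 7 dBV.
Stage 2: 7 dBV is 15 dB over -8 dBV; at 3:1 that becomes 5 dB over, giving -3 dBV.
Stage 3: -3 dBV ≤ 3 dBV, so stage 3 doesn't engage; make-up brings it to 5 dBV.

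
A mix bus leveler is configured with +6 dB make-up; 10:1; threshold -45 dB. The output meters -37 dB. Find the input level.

-25 dB

Remove make-up: -37 − 6 = -43 dB.
The compressed level sits -43 − (-45) = 2 dB over threshold.
Input overshoot = R × output overshoot = 20 dB → input = -45 + 20 = -25 dB.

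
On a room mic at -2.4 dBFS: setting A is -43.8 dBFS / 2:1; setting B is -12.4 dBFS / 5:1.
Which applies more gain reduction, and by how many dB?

A: GR = 41.4 − 41.4/2 = 20.7 dB.
B: GR = 10 − 10/5 = 8 dB.
A applies 12.7 dB more gain reduction.

A, by 12.7 dB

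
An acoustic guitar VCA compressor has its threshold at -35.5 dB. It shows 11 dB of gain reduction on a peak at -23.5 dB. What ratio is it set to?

12:1

Input overshoot = -23.5 − (-35.5) = 12 dB.
Output overshoot = 12 − 11 = 1 dB.
Ratio = input overshoot / output overshoot = 12 / 1 = 12.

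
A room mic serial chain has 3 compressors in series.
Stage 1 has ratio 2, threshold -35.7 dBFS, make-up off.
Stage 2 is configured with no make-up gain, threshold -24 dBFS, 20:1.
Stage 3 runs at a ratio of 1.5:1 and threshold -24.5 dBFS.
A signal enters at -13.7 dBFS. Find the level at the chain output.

Stage 1: overshoot 22 dB → 22/2 = 11 dB → -24.7 dBFS.
Stage 2: below threshold (-24.7 ≤ -24); passes unchanged; output -24.7 dBFS.
Stage 3: below threshold (-24.7 ≤ -24.5); passes unchanged; output -24.7 dBFS.

-24.7 dBFS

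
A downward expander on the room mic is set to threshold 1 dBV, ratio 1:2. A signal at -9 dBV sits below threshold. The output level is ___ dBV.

-19 dBV

Below threshold, a 1:2 expander applies gain = (2−1)×(T − x) of attenuation.
(2−1) × 10 = 10 dB, so output = -9 − 10 = -19 dBV.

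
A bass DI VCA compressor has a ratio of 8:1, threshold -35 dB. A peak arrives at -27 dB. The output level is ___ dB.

-34 dB

The input is 8 dB above the -35 dB threshold.
The 8 dB excess becomes 1 dB after 8:1 reduction.
So the level is -35 + 1 = -34 dB.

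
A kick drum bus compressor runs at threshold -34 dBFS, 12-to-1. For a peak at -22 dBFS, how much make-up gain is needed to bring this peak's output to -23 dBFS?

10 dB

Without make-up, output = threshold + overshoot/12 = -34 + 1 = -33 dBFS.
Gap to target: 10 dB.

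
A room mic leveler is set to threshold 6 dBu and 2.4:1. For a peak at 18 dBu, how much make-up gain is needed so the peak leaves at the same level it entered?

7 dB

Overshoot 12 dB → 12/2.4 = 5 dB after compression, so the compressed level is 6 + 5 = 11 dBu.
Make-up = target − compressed = 18 − 11 = 7 dB.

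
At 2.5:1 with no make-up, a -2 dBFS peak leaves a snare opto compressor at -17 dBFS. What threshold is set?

Input is 25 dB above T (since output overshoot × R = input overshoot: (-17 − T)·2.5 = -2 − T gives T = -27 dBFS).
Check: -27 + (-2 − (-27))/2.5 = -27 + 10 = -17 dBFS. ✓

-27 dBFS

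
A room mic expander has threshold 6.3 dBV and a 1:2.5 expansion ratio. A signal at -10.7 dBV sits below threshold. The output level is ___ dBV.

-36.2 dBV

Below threshold, a 1:2.5 expander applies gain = (2.5−1)×(T − x) of attenuation.
(2.5−1) × 17 = 25.5 dB, so output = -10.7 − 25.5 = -36.2 dBV.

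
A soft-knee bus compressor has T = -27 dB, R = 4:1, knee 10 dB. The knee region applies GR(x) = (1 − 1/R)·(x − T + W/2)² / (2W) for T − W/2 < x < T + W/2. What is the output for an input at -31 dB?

x − T + W/2 = -31 − (-27) + 5 = 1.
GR = (1 − 1/4) × 1² / 20 = 0.75 × 1 / 20 = 0.0375 dB.
Output = -31 − 0.0375 = -31.0375 dB.

-31.0375 dB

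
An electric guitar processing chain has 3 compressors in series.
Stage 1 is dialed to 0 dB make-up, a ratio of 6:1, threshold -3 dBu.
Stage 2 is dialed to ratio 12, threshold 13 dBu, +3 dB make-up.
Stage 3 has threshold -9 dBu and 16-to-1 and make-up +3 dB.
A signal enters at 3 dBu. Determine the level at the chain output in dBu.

Stage 1: overshoot 6 dB → 6/6 = 1 dB → -2 dBu.
Stage 2: -2 dBu is at or below the 13 dBu threshold — no compression; make-up brings it to 1 dBu.
Stage 3: 1 dBu is 10 dB over -9 dBu; at 16:1 that becomes 0.625 dB over, giving -8.375 dBu; +3 dB make-up → -5.375 dBu.

-5.375 dBu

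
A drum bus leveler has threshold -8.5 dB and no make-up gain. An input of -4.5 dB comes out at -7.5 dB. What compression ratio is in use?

Input overshoot = -4.5 − (-8.5) = 4 dB; output overshoot = -7.5 − (-8.5) = 1 dB.
Ratio = 4 / 1 = 4.

4:1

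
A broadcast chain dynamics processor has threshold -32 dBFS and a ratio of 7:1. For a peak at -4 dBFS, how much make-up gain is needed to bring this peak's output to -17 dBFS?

Without make-up, output = threshold + overshoot/7 = -32 + 4 = -28 dBFS.
Gap to target: 11 dB.

11 dB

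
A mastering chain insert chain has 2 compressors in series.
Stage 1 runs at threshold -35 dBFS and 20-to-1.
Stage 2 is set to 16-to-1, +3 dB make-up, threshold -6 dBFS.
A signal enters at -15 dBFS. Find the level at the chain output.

Stage 1: 20 dB above -35 dBFS, reduced 20:1 to 1 dB above → -34 dBFS.
Stage 2: -34 dBFS is at or below the -6 dBFS threshold — no compression; make-up brings it to -31 dBFS.

-31 dBFS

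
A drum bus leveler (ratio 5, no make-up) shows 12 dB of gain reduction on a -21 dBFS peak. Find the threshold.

-36 dBFS

Let T be the threshold. Output overshoot = (input overshoot)/R, so -33 − T = (-21 − T)/5.
5·(-33 − T) = -21 − T → 4·T = -165 − (-21) = -144.
T = -144/4 = -36 dBFS.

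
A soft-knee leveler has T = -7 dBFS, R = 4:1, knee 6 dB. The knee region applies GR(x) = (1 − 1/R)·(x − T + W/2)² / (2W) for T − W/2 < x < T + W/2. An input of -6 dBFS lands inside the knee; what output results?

x − T + W/2 = -6 − (-7) + 3 = 4.
GR = (1 − 1/4) × 4² / 12 = 0.75 × 16 / 12 = 1 dB.
Output = -6 − 1 = -7 dBFS.

-7 dBFS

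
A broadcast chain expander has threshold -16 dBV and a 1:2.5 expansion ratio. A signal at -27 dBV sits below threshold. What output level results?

-43.5 dBV

Below threshold, a 1:2.5 expander applies gain = (2.5−1)×(T − x) of attenuation.
(2.5−1) × 11 = 16.5 dB, so output = -27 − 16.5 = -43.5 dBV.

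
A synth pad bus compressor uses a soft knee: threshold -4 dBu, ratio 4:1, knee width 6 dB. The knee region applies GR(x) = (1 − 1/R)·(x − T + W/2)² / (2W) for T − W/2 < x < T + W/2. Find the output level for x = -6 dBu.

x − T + W/2 = -6 − (-4) + 3 = 1.
GR = (1 − 1/4) × 1² / 12 = 0.75 × 1 / 12 = 0.0625 dB.
Output = -6 − 0.0625 = -6.0625 dBu.

-6.0625 dBu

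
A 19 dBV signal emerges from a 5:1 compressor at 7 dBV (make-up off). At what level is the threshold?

Gain reduction = 19 − 7 = 12 dB; output overshoot = GR / (R − 1) = 12 / 4 = 3 dB.
Threshold = output − output overshoot = 7 − 3 = 4 dBV.

4 dBV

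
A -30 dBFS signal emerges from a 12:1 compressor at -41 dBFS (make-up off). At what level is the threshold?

Gain reduction = -30 − (-41) = 11 dB; output overshoot = GR / (R − 1) = 11 / 11 = 1 dB.
Threshold = output − output overshoot = -41 − 1 = -42 dBFS.

-42 dBFS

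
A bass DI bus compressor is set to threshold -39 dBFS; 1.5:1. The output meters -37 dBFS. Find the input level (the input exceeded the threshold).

Post-compression overshoot = -37 − (-39) = 2 dB.
Undo the ratio: input overshoot = 2 × 1.5 = 3 dB, giving input = -36 dBFS.

-36 dBFS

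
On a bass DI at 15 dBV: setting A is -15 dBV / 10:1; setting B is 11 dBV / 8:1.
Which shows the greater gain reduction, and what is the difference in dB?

A: overshoot 30 dB → output overshoot 3 dB → GR 27 dB.
B: overshoot 4 dB → output overshoot 0.5 dB → GR 3.5 dB.
A applies 23.5 dB more gain reduction.

A, by 23.5 dB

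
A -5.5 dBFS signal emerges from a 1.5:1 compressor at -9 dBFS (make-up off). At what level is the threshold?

-16 dBFS

Let T be the threshold. Output overshoot = (input overshoot)/R, so -9 − T = (-5.5 − T)/1.5.
1.5·(-9 − T) = -5.5 − T → 0.5·T = -13.5 − (-5.5) = -8.
T = -8/0.5 = -16 dBFS.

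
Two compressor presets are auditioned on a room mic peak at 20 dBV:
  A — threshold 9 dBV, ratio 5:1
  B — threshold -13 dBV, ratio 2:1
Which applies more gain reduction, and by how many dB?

A: overshoot 11 dB → output overshoot 2.2 dB → GR 8.8 dB.
B: overshoot 33 dB → output overshoot 16.5 dB → GR 16.5 dB.
B reduces 7.7 dB more.

B, by 7.7 dB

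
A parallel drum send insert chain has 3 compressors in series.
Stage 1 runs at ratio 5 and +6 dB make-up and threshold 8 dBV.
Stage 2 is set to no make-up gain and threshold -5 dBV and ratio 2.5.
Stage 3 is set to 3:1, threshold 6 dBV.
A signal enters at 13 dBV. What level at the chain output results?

Stage 1: overshoot 5 dB → 5/5 = 1 dB → 9 dBV; +6 dB make-up → 15 dBV.
Stage 2: 15 dBV is 20 dB over -5 dBV; at 2.5:1 that becomes 8 dB over, giving 3 dBV.
Stage 3: 3 dBV is at or below the 6 dBV threshold — no compression; output 3 dBV.

3 dBV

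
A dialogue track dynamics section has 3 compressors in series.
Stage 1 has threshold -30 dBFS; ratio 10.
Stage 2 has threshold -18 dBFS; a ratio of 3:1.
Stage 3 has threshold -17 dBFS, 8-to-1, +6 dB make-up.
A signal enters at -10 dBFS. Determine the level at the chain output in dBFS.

-22 dBFS

Stage 1: 20 dB above -30 dBFS, reduced 10:1 to 2 dB above → -28 dBFS.
Stage 2: below threshold (-28 ≤ -18); passes unchanged; output -28 dBFS.
Stage 3: below threshold (-28 ≤ -17); passes unchanged; make-up brings it to -22 dBFS.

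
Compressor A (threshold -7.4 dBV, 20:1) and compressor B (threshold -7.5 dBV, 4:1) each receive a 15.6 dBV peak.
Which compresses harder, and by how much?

A: overshoot 23 dB → output overshoot 1.15 dB → GR 21.85 dB.
B: overshoot 23.1 dB → output overshoot 5.775 dB → GR 17.325 dB.
A reduces 4.525 dB more.

A, by 4.525 dB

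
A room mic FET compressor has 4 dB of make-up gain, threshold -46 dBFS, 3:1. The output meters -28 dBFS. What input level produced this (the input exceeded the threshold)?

Remove make-up: -28 − 4 = -32 dBFS.
Post-compression overshoot = -32 − (-46) = 14 dB.
Input overshoot = R × output overshoot = 42 dB → input = -46 + 42 = -4 dBFS.

-4 dBFS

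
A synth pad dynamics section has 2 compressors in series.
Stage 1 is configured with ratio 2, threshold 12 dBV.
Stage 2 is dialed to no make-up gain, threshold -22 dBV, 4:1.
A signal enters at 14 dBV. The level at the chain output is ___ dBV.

Stage 1: 2 dB above 12 dBV, reduced 2:1 to 1 dB above → 13 dBV.
Stage 2: 35 dB above -22 dBV, reduced 4:1 to 8.75 dB above → -13.25 dBV.

-13.25 dBV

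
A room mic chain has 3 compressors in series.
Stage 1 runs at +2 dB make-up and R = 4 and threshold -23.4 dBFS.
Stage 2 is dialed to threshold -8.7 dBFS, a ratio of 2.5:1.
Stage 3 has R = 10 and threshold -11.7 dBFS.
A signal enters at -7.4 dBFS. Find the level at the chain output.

Stage 1: -7.4 dBFS is 16 dB over -23.4 dBFS; at 4:1 that becomes 4 dB over, giving -19.4 dBFS; +2 dB make-up → -17.4 dBFS.
Stage 2: -17.4 dBFS is at or below the -8.7 dBFS threshold — no compression; output -17.4 dBFS.
Stage 3: -17.4 dBFS is at or below the -11.7 dBFS threshold — no compression; output -17.4 dBFS.

-17.4 dBFS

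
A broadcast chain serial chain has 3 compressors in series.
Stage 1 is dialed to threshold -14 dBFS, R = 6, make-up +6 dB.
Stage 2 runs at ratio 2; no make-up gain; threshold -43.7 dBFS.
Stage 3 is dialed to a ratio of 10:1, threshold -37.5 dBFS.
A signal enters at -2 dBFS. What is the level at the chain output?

-36.235 dBFS

Stage 1: overshoot 12 dB → 12/6 = 2 dB → -12 dBFS; +6 dB make-up → -6 dBFS.
Stage 2: -6 dBFS is 37.7 dB over -43.7 dBFS; at 2:1 that becomes 18.85 dB over, giving -24.85 dBFS.
Stage 3: -24.85 dBFS is 12.65 dB over -37.5 dBFS; at 10:1 that becomes 1.265 dB over, giving -36.235 dBFS.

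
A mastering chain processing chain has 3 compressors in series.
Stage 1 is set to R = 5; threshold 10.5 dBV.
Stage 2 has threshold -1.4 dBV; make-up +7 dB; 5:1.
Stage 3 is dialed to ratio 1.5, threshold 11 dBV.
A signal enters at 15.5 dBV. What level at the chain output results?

8.18 dBV

Stage 1: 15.5 dBV is 5 dB over 10.5 dBV; at 5:1 that becomes 1 dB over, giving 11.5 dBV.
Stage 2: 12.9 dB above -1.4 dBV, reduced 5:1 to 2.58 dB above → 1.18 dBV; +7 dB make-up → 8.18 dBV.
Stage 3: 8.18 dBV is at or below the 11 dBV threshold — no compression; output 8.18 dBV.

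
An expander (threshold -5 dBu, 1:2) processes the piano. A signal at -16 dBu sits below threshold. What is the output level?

Undershoot = (-5) − (-16) = 11 dB.
At 1:2, that expands to 22 dB under threshold.
Output = -5 − 22 = -27 dBu.

-27 dBu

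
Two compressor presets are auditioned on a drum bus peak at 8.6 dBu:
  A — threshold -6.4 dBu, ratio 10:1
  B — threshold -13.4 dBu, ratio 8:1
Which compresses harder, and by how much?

B, by 5.75 dB

A: GR = 15 − 15/10 = 13.5 dB.
B: GR = 22 − 22/8 = 19.25 dB.
Difference: 5.75 dB in favour of B.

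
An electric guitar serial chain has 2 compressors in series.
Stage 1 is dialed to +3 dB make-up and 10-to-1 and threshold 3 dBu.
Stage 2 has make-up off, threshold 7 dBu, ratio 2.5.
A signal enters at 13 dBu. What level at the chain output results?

Stage 1: 10 dB above 3 dBu, reduced 10:1 to 1 dB above → 4 dBu; +3 dB make-up → 7 dBu.
Stage 2: 7 dBu is at or below the 7 dBu threshold — no compression; output 7 dBu.

7 dBu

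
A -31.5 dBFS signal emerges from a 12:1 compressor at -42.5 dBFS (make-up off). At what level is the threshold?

Gain reduction = -31.5 − (-42.5) = 11 dB; output overshoot = GR / (R − 1) = 11 / 11 = 1 dB.
Threshold = output − output overshoot = -42.5 − 1 = -43.5 dBFS.

-43.5 dBFS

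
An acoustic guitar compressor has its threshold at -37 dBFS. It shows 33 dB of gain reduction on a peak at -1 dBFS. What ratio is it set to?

Input overshoot = -1 − (-37) = 36 dB.
Output overshoot = 36 − 33 = 3 dB.
Ratio = input overshoot / output overshoot = 36 / 3 = 12.

12:1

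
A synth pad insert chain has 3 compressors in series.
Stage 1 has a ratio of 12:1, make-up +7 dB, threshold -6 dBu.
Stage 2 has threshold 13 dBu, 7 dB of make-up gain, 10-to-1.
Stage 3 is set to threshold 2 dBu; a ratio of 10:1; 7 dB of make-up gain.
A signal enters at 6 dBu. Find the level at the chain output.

Stage 1: 12 dB above -6 dBu, reduced 12:1 to 1 dB above → -5 dBu; +7 dB make-up → 2 dBu.
Stage 2: below threshold (2 ≤ 13); passes unchanged; make-up brings it to 9 dBu.
Stage 3: overshoot 7 dB → 7/10 = 0.7 dB → 2.7 dBu; +7 dB make-up → 9.7 dBu.

9.7 dBu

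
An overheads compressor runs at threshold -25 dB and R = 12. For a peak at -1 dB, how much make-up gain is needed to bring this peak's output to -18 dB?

The peak compresses to -25 + 24/12 = -23 dB.
To reach -18 dB requires -18 − (-23) = 5 dB of make-up.

5 dB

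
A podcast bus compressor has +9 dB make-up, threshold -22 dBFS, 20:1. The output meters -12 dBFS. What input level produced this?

-2 dBFS

Before make-up, the level was -12 − 9 = -21 dBFS.
The compressed level sits -21 − (-22) = 1 dB over threshold.
Before 20:1 compression the overshoot was 1 × 20 = 20 dB, so input = -22 + 20 = -2 dBFS.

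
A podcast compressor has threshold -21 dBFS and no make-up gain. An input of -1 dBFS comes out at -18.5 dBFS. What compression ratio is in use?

8:1

Input overshoot = -1 − (-21) = 20 dB; output overshoot = -18.5 − (-21) = 2.5 dB.
Ratio = 20 / 2.5 = 8.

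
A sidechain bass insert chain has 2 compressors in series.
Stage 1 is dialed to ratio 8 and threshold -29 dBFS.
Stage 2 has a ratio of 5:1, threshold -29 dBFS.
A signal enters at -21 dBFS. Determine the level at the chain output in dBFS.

-28.8 dBFS

Stage 1: -21 dBFS is 8 dB over -29 dBFS; at 8:1 that becomes 1 dB over, giving -28 dBFS.
Stage 2: overshoot 1 dB → 1/5 = 0.2 dB → -28.8 dBFS.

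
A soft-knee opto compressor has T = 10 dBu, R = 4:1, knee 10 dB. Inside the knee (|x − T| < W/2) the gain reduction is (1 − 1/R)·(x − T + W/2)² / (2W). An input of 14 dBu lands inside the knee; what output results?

x − T + W/2 = 14 − 10 + 5 = 9.
GR = (1 − 1/4) × 9² / 20 = 0.75 × 81 / 20 = 3.0375 dB.
Output = 14 − 3.0375 = 10.9625 dBu.

10.9625 dBu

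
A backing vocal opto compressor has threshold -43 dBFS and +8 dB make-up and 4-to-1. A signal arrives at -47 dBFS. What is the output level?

-39 dBFS

-47 dBFS is 4 dB below the -43 dBFS threshold, so no gain reduction is applied.
Make-up gain adds 8 dB: -47 + 8 = -39 dBFS.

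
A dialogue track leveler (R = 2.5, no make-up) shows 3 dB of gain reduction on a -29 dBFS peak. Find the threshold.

Gain reduction = -29 − (-32) = 3 dB; output overshoot = GR / (R − 1) = 3 / 1.5 = 2 dB.
Threshold = output − output overshoot = -32 − 2 = -34 dBFS.

-34 dBFS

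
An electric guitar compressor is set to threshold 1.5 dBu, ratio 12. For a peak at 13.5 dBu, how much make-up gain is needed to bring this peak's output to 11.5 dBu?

Overshoot 12 dB → 12/12 = 1 dB after compression, so the compressed level is 1.5 + 1 = 2.5 dBu.
Make-up = target − compressed = 11.5 − 2.5 = 9 dB.

9 dB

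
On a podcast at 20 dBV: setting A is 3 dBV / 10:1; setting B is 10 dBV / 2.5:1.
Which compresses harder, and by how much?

A, by 9.3 dB

A: overshoot 17 dB → output overshoot 1.7 dB → GR 15.3 dB.
B: overshoot 10 dB → output overshoot 4 dB → GR 6 dB.
A applies 9.3 dB more gain reduction.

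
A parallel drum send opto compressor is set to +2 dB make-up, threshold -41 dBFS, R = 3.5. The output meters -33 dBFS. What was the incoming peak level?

Remove make-up: -33 − 2 = -35 dBFS.
Post-compression overshoot = -35 − (-41) = 6 dB.
Input overshoot = R × output overshoot = 21 dB → input = -41 + 21 = -20 dBFS.

-20 dBFS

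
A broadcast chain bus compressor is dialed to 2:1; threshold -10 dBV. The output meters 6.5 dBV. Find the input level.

Post-compression overshoot = 6.5 − (-10) = 16.5 dB.
Before 2:1 compression the overshoot was 16.5 × 2 = 33 dB, so input = -10 + 33 = 23 dBV.

23 dBV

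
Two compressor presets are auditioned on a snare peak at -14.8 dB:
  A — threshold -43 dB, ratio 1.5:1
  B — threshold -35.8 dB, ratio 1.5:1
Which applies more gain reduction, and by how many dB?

A: 28.2 dB over, compressed to 18.8 dB over, so 9.4 dB of GR.
B: 21 dB over, compressed to 14 dB over, so 7 dB of GR.
A reduces 2.4 dB more.

A, by 2.4 dB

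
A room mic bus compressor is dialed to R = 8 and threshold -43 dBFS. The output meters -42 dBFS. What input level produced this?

-35 dBFS

That's 1 dB above the -43 dBFS threshold.
Input overshoot = R × output overshoot = 8 dB → input = -43 + 8 = -35 dBFS.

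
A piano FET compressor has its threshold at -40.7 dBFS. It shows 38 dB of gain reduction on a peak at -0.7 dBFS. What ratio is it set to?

20:1

Input overshoot = -0.7 − (-40.7) = 40 dB.
Output overshoot = 40 − 38 = 2 dB.
Ratio = input overshoot / output overshoot = 40 / 2 = 20.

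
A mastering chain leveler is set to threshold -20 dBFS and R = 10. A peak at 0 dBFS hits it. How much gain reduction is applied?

The signal is 20 dB above threshold.
After 10:1 compression the overshoot becomes 20/10 = 2 dB.
So the signal is attenuated by 20 − 2 = 18 dB.

18 dB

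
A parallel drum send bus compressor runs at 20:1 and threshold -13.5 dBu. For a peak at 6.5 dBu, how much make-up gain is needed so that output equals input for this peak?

19 dB

The peak compresses to -13.5 + 20/20 = -12.5 dBu.
To reach 6.5 dBu requires 6.5 − (-12.5) = 19 dB of make-up.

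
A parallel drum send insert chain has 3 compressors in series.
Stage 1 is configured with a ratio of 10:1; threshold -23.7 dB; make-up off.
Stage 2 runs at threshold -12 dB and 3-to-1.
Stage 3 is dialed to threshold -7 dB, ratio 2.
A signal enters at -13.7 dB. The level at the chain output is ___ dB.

Stage 1: 10 dB above -23.7 dB, reduced 10:1 to 1 dB above → -22.7 dB.
Stage 2: below threshold (-22.7 ≤ -12); passes unchanged; output -22.7 dB.
Stage 3: below threshold (-22.7 ≤ -7); passes unchanged; output -22.7 dB.

-22.7 dB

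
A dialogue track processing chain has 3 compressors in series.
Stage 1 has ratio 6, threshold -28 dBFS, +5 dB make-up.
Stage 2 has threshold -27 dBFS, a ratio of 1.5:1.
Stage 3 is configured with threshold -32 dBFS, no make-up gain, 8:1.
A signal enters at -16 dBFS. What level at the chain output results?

-30.875 dBFS

Stage 1: 12 dB above -28 dBFS, reduced 6:1 to 2 dB above → -26 dBFS; +5 dB make-up → -21 dBFS.
Stage 2: 6 dB above -27 dBFS, reduced 1.5:1 to 4 dB above → -23 dBFS.
Stage 3: overshoot 9 dB → 9/8 = 1.125 dB → -30.875 dBFS.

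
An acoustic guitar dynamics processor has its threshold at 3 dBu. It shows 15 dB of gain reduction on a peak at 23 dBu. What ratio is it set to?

Input overshoot = 23 − 3 = 20 dB.
Output overshoot = 20 − 15 = 5 dB.
Ratio = input overshoot / output overshoot = 20 / 5 = 4.

4:1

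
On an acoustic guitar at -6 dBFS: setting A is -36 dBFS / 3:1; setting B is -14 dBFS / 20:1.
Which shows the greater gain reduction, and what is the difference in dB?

A, by 12.4 dB

A: overshoot 30 dB → output overshoot 10 dB → GR 20 dB.
B: overshoot 8 dB → output overshoot 0.4 dB → GR 7.6 dB.
A reduces 12.4 dB more.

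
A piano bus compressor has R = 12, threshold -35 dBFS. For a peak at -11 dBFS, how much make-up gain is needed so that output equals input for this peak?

22 dB

Without make-up, output = threshold + overshoot/12 = -35 + 2 = -33 dBFS.
Gap to target: 22 dB.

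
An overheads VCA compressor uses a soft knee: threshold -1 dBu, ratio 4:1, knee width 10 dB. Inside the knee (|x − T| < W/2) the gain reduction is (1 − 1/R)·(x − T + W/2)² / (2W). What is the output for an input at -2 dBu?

-2.6 dBu

x − T + W/2 = -2 − (-1) + 5 = 4.
GR = (1 − 1/4) × 4² / 20 = 0.75 × 16 / 20 = 0.6 dB.
Output = -2 − 0.6 = -2.6 dBu.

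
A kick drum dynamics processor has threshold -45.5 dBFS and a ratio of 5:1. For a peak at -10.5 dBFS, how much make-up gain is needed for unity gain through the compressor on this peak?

Overshoot 35 dB → 35/5 = 7 dB after compression, so the compressed level is -45.5 + 7 = -38.5 dBFS.
Make-up = target − compressed = -10.5 − (-38.5) = 28 dB.

28 dB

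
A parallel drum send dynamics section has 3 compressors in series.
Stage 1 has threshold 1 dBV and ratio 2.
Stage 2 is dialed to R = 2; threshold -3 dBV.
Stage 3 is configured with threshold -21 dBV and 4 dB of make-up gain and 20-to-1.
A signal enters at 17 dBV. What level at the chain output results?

-15.8 dBV

Stage 1: overshoot 16 dB → 16/2 = 8 dB → 9 dBV.
Stage 2: 9 dBV is 12 dB over -3 dBV; at 2:1 that becomes 6 dB over, giving 3 dBV.
Stage 3: 24 dB above -21 dBV, reduced 20:1 to 1.2 dB above → -19.8 dBV; +4 dB make-up → -15.8 dBV.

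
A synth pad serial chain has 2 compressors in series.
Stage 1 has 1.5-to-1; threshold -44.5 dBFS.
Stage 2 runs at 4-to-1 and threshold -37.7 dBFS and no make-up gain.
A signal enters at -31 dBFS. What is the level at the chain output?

Stage 1: overshoot 13.5 dB → 13.5/1.5 = 9 dB → -35.5 dBFS.
Stage 2: -35.5 dBFS is 2.2 dB over -37.7 dBFS; at 4:1 that becomes 0.55 dB over, giving -37.15 dBFS.

-37.15 dBFS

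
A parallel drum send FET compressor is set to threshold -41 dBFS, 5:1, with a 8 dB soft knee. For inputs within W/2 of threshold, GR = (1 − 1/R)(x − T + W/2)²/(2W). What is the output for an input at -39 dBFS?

x − T + W/2 = -39 − (-41) + 4 = 6.
GR = (1 − 1/5) × 6² / 16 = 0.8 × 36 / 16 = 1.8 dB.
Output = -39 − 1.8 = -40.8 dBFS.

-40.8 dBFS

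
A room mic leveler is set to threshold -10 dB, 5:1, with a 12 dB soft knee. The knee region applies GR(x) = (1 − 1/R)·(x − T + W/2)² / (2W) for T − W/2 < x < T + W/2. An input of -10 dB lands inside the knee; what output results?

-11.2 dB

x − T + W/2 = -10 − (-10) + 6 = 6.
GR = (1 − 1/5) × 6² / 24 = 0.8 × 36 / 24 = 1.2 dB.
Output = -10 − 1.2 = -11.2 dB.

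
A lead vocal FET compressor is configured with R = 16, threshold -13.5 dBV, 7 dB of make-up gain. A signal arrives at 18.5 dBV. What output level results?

The input is 32 dB above the -13.5 dBV threshold.
At 16:1 the overshoot is divided by 16, leaving 2 dB above threshold.
Output = -13.5 + 2 = -11.5 dBV; make-up adds 7 dB, giving -4.5 dBV.

-4.5 dBV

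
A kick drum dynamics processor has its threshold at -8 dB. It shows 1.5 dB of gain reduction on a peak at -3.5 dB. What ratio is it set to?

Input overshoot = -3.5 − (-8) = 4.5 dB.
Output overshoot = 4.5 − 1.5 = 3 dB.
Ratio = input overshoot / output overshoot = 4.5 / 3 = 1.5.

1.5:1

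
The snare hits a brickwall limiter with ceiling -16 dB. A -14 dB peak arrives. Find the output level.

-16 dB

At ∞:1, everything above -16 dB is held at the ceiling.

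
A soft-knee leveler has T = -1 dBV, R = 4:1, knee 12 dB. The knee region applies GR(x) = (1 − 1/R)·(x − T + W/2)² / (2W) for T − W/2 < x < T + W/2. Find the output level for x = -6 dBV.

x − T + W/2 = -6 − (-1) + 6 = 1.
GR = (1 − 1/4) × 1² / 24 = 0.75 × 1 / 24 = 0.03125 dB.
Output = -6 − 0.03125 = -6.03125 dBV.

-6.03125 dBV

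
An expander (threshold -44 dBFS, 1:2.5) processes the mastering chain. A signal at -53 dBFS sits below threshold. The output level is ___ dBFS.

-66.5 dBFS

Undershoot = (-44) − (-53) = 9 dB.
At 1:2.5, that expands to 22.5 dB under threshold.
Output = -44 − 22.5 = -66.5 dBFS.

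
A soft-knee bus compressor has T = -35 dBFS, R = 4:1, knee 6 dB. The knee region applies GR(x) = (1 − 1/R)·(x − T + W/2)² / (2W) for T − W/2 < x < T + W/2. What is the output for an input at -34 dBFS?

x − T + W/2 = -34 − (-35) + 3 = 4.
GR = (1 − 1/4) × 4² / 12 = 0.75 × 16 / 12 = 1 dB.
Output = -34 − 1 = -35 dBFS.

-35 dBFS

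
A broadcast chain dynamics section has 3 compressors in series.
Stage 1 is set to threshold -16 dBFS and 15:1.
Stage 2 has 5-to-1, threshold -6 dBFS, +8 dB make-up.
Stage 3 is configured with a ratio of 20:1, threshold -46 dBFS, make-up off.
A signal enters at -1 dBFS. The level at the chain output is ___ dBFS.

-44.05 dBFS

Stage 1: -1 dBFS is 15 dB over -16 dBFS; at 15:1 that becomes 1 dB over, giving -15 dBFS.
Stage 2: below threshold (-15 ≤ -6); passes unchanged; make-up brings it to -7 dBFS.
Stage 3: overshoot 39 dB → 39/20 = 1.95 dB → -44.05 dBFS.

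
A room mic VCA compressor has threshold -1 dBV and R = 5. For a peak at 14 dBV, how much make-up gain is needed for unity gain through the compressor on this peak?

The peak compresses to -1 + 15/5 = 2 dBV.
To reach 14 dBV requires 14 − 2 = 12 dB of make-up.

12 dB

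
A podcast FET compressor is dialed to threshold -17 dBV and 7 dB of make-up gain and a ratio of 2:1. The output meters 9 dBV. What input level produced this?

Remove make-up: 9 − 7 = 2 dBV.
The compressed level sits 2 − (-17) = 19 dB over threshold.
Before 2:1 compression the overshoot was 19 × 2 = 38 dB, so input = -17 + 38 = 21 dBV.

21 dBV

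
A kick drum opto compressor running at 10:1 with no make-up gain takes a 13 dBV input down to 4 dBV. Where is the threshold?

3 dBV

Gain reduction = 13 − 4 = 9 dB; output overshoot = GR / (R − 1) = 9 / 9 = 1 dB.
Threshold = output − output overshoot = 4 − 1 = 3 dBV.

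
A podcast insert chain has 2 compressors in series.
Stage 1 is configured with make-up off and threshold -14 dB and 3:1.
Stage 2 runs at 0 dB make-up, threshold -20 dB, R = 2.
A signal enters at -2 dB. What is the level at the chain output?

Stage 1: overshoot 12 dB → 12/3 = 4 dB → -10 dB.
Stage 2: -10 dB is 10 dB over -20 dB; at 2:1 that becomes 5 dB over, giving -15 dB.

-15 dB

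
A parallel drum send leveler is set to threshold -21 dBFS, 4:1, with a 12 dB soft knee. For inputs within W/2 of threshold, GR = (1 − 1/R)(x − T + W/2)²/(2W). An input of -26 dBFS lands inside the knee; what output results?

x − T + W/2 = -26 − (-21) + 6 = 1.
GR = (1 − 1/4) × 1² / 24 = 0.75 × 1 / 24 = 0.03125 dB.
Output = -26 − 0.03125 = -26.03125 dBFS.

-26.03125 dBFS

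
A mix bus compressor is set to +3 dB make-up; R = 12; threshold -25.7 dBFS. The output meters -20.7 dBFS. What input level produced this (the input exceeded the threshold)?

-1.7 dBFS

Before make-up, the level was -20.7 − 3 = -23.7 dBFS.
Post-compression overshoot = -23.7 − (-25.7) = 2 dB.
Before 12:1 compression the overshoot was 2 × 12 = 24 dB, so input = -25.7 + 24 = -1.7 dBFS.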